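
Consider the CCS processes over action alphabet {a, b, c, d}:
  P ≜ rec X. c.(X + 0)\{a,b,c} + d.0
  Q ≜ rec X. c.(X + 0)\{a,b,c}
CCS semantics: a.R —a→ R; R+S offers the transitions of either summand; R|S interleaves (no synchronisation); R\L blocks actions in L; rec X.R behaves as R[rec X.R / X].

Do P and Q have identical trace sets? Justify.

Reachable graph of P (4 states):
  s0 = rec X. c.(X + 0)\{a,b,c} + d.0 :: =c=> s1, =d=> s2
  s1 = ((rec X. c.(X + 0)\{a,b,c} + d.0) + 0)\{a,b,c} :: =d=> s3
  s2 = 0 :: ·
  s3 = 0\{a,b,c} :: ·
Reachable graph of Q (2 states):
  t0 = rec X. c.(X + 0)\{a,b,c} :: =c=> t1
  t1 = ((rec X. c.(X + 0)\{a,b,c}) + 0)\{a,b,c} :: ·
Executing d from P (initial set {s0}):
  step 1 (d): {s2}
  P completes σ.
Executing d from Q (initial set {t0}):
  step 1 (d): no successor for Q

trace-distinct — witness ⟨d⟩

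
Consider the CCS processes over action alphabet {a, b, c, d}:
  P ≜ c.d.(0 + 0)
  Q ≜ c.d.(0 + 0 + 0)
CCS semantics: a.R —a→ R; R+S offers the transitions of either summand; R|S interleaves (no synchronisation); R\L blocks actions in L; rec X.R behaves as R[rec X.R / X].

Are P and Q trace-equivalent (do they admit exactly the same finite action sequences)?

P's transition system — 3 states:
  u0 = c.d.(0 + 0) ⊢ —c→ u1
  u1 = d.(0 + 0) ⊢ —d→ u2
  u2 = 0 + 0 ⊢ deadlocked
Q's transition system — 3 states:
  v0 = c.d.(0 + 0 + 0) ⊢ —c→ v1
  v1 = d.(0 + 0 + 0) ⊢ —d→ v2
  v2 = 0 + 0 + 0 ⊢ deadlocked
Partition-refinement fixed point:
  B0 = {u0, v0}
  B1 = {u1, v1}
  B2 = {u2, v2}
u0 ∈ B0, v0 ∈ B0 → same block
Bisimilar ⇒ trace-equivalent.

YES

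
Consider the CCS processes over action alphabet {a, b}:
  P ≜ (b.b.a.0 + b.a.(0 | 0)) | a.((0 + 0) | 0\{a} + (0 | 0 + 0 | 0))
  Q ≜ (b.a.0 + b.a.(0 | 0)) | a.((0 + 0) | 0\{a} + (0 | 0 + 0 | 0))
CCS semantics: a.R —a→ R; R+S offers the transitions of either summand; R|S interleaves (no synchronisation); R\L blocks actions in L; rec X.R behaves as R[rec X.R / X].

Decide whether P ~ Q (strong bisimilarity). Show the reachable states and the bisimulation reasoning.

not bisimilar

P's transition system — 12 states:
  s0 = (b.b.a.0 + b.a.(0 | 0)) | a.((0 + 0) | 0\{a} + (0 | 0 + 0 | 0)) :: =a=> s1, =b=> s2, =b=> s3
  s1 = (b.b.a.0 + b.a.(0 | 0)) | ((0 + 0) | 0\{a} + (0 | 0 + 0 | 0)) :: =b=> s4, =b=> s5
  s2 = a.(0 | 0) | a.((0 + 0) | 0\{a} + (0 | 0 + 0 | 0)) :: =a=> s4, =a=> s6
  s3 = b.a.0 | a.((0 + 0) | 0\{a} + (0 | 0 + 0 | 0)) :: =a=> s5, =b=> s7
  s4 = a.(0 | 0) | ((0 + 0) | 0\{a} + (0 | 0 + 0 | 0)) :: =a=> s8
  s5 = b.a.0 | ((0 + 0) | 0\{a} + (0 | 0 + 0 | 0)) :: =b=> s9
  s6 = 0 | 0 | a.((0 + 0) | 0\{a} + (0 | 0 + 0 | 0)) :: =a=> s8
  s7 = a.0 | a.((0 + 0) | 0\{a} + (0 | 0 + 0 | 0)) :: =a=> s10, =a=> s9
  s8 = 0 | 0 | ((0 + 0) | 0\{a} + (0 | 0 + 0 | 0)) :: stopped
  s9 = a.0 | ((0 + 0) | 0\{a} + (0 | 0 + 0 | 0)) :: =a=> s11
  s10 = 0 | a.((0 + 0) | 0\{a} + (0 | 0 + 0 | 0)) :: =a=> s11
  s11 = 0 | ((0 + 0) | 0\{a} + (0 | 0 + 0 | 0)) :: stopped
Q's transition system — 10 states:
  t0 = (b.a.0 + b.a.(0 | 0)) | a.((0 + 0) | 0\{a} + (0 | 0 + 0 | 0)) :: =a=> t1, =b=> t2, =b=> t3
  t1 = (b.a.0 + b.a.(0 | 0)) | ((0 + 0) | 0\{a} + (0 | 0 + 0 | 0)) :: =b=> t4, =b=> t5
  t2 = a.(0 | 0) | a.((0 + 0) | 0\{a} + (0 | 0 + 0 | 0)) :: =a=> t4, =a=> t6
  t3 = a.0 | a.((0 + 0) | 0\{a} + (0 | 0 + 0 | 0)) :: =a=> t5, =a=> t7
  t4 = a.(0 | 0) | ((0 + 0) | 0\{a} + (0 | 0 + 0 | 0)) :: =a=> t8
  t5 = a.0 | ((0 + 0) | 0\{a} + (0 | 0 + 0 | 0)) :: =a=> t9
  t6 = 0 | 0 | a.((0 + 0) | 0\{a} + (0 | 0 + 0 | 0)) :: =a=> t8
  t7 = 0 | a.((0 + 0) | 0\{a} + (0 | 0 + 0 | 0)) :: =a=> t9
  t8 = 0 | 0 | ((0 + 0) | 0\{a} + (0 | 0 + 0 | 0)) :: stopped
  t9 = 0 | ((0 + 0) | 0\{a} + (0 | 0 + 0 | 0)) :: stopped
Coarsest stable partition (strong bisimilarity classes):
  B0 = {s0}
  B1 = {s1}
  B2 = {s10, s4, s6, s9, t4, t5, t6, t7}
  B3 = {s11, s8, t8, t9}
  B4 = {s5, t1}
  B5 = {s2, s7, t2, t3}
  B6 = {s3, t0}
s0 ∈ B0, t0 ∈ B6 → different blocks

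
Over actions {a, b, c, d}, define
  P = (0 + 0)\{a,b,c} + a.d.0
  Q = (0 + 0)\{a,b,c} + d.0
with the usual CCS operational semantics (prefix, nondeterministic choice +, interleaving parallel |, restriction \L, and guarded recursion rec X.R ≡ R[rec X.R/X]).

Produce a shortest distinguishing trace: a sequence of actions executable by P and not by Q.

a

P's transition system — 3 states:
  u0 = (0 + 0)\{a,b,c} + a.d.0 ⊢ —a→ u1
  u1 = d.0 ⊢ —d→ u2
  u2 = 0 ⊢ ∅
Q's transition system — 2 states:
  v0 = (0 + 0)\{a,b,c} + d.0 ⊢ —d→ v1
  v1 = 0 ⊢ ∅
Run σ = ⟨a⟩ on P: start {u0}
  after a @ step 1: {u1}
  — P admits the full trace.
Run σ = ⟨a⟩ on Q: start {v0}
  after a @ step 1: ∅ (Q stuck)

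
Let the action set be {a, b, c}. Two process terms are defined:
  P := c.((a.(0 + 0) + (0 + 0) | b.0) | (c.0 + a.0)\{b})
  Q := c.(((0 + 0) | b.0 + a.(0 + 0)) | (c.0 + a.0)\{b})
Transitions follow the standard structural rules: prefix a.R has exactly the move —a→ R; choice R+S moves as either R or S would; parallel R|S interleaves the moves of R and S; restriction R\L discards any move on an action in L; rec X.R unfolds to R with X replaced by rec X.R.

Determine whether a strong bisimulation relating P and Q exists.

P ~ Q

P's transition system — 7 states:
  p0 = c.((a.(0 + 0) + (0 + 0) | b.0) | (c.0 + a.0)\{b}) has moves —c→ p1
  p1 = (a.(0 + 0) + (0 + 0) | b.0) | (c.0 + a.0)\{b} has moves —a→ p2, —a→ p3, —b→ p4, —c→ p3
  p2 = (0 + 0) | (c.0 + a.0)\{b} has moves —a→ p5, —c→ p5
  p3 = (a.(0 + 0) + (0 + 0) | b.0) | 0\{b} has moves —a→ p5, —b→ p6
  p4 = (0 + 0) | 0 | (c.0 + a.0)\{b} has moves —a→ p6, —c→ p6
  p5 = (0 + 0) | 0\{b} has moves stopped
  p6 = (0 + 0) | 0 | 0\{b} has moves stopped
Q's transition system — 7 states:
  q0 = c.(((0 + 0) | b.0 + a.(0 + 0)) | (c.0 + a.0)\{b}) has moves —c→ q1
  q1 = ((0 + 0) | b.0 + a.(0 + 0)) | (c.0 + a.0)\{b} has moves —a→ q2, —a→ q3, —b→ q4, —c→ q2
  q2 = ((0 + 0) | b.0 + a.(0 + 0)) | 0\{b} has moves —a→ q5, —b→ q6
  q3 = (0 + 0) | (c.0 + a.0)\{b} has moves —a→ q5, —c→ q5
  q4 = (0 + 0) | 0 | (c.0 + a.0)\{b} has moves —a→ q6, —c→ q6
  q5 = (0 + 0) | 0\{b} has moves stopped
  q6 = (0 + 0) | 0 | 0\{b} has moves stopped
Coarsest stable partition (strong bisimilarity classes):
  B0 = {p0, q0}
  B1 = {p1, q1}
  B2 = {p2, p4, q3, q4}
  B3 = {p5, p6, q5, q6}
  B4 = {p3, q2}
p0 ∈ B0, q0 ∈ B0 → same block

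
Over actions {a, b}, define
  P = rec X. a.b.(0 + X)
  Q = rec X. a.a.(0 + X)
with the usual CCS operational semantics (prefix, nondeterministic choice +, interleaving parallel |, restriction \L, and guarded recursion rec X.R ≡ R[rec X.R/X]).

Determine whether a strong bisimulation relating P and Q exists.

Reachable graph of P (3 states):
  u0 = rec X. a.b.(0 + X) ⊢ --a--▸ u1
  u1 = b.(0 + (rec X. a.b.(0 + X))) ⊢ --b--▸ u2
  u2 = 0 + (rec X. a.b.(0 + X)) ⊢ --a--▸ u1
Reachable graph of Q (3 states):
  v0 = rec X. a.a.(0 + X) ⊢ --a--▸ v1
  v1 = a.(0 + (rec X. a.a.(0 + X))) ⊢ --a--▸ v2
  v2 = 0 + (rec X. a.a.(0 + X)) ⊢ --a--▸ v1
Partition-refinement fixed point:
  B0 = {u0, u2}
  B1 = {u1}
  B2 = {v0, v1, v2}
u0 ∈ B0, v0 ∈ B2 → different blocks

P ≁ Q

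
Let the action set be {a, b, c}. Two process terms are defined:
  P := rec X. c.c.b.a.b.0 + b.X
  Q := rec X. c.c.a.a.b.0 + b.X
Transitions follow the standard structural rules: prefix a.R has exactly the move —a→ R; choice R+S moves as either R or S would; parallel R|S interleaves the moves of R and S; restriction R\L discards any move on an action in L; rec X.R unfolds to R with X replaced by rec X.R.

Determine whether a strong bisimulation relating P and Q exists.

NO

P's transition system — 6 states:
  s0 = rec X. c.c.b.a.b.0 + b.X ⊢ =b=> s0, =c=> s1
  s1 = c.b.a.b.0 ⊢ =c=> s2
  s2 = b.a.b.0 ⊢ =b=> s3
  s3 = a.b.0 ⊢ =a=> s4
  s4 = b.0 ⊢ =b=> s5
  s5 = 0 ⊢ stopped
Q's transition system — 6 states:
  t0 = rec X. c.c.a.a.b.0 + b.X ⊢ =b=> t0, =c=> t1
  t1 = c.a.a.b.0 ⊢ =c=> t2
  t2 = a.a.b.0 ⊢ =a=> t3
  t3 = a.b.0 ⊢ =a=> t4
  t4 = b.0 ⊢ =b=> t5
  t5 = 0 ⊢ stopped
Bisimilarity quotient blocks:
  B0 = {s0}
  B1 = {s1}
  B2 = {s2}
  B3 = {s3, t3}
  B4 = {s4, t4}
  B5 = {s5, t5}
  B6 = {t0}
  B7 = {t1}
  B8 = {t2}
s0 ∈ B0, t0 ∈ B6 → different blocks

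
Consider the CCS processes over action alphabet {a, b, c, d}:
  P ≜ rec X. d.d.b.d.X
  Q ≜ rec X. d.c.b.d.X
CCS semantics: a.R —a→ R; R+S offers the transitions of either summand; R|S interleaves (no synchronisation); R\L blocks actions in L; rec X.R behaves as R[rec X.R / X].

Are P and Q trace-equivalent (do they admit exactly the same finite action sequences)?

trace-distinct — witness ⟨dd⟩

Reachable graph of P (4 states):
  u0 = rec X. d.d.b.d.X has moves —d→ u1
  u1 = d.b.d.(rec X. d.d.b.d.X) has moves —d→ u2
  u2 = b.d.(rec X. d.d.b.d.X) has moves —b→ u3
  u3 = d.(rec X. d.d.b.d.X) has moves —d→ u0
Reachable graph of Q (4 states):
  v0 = rec X. d.c.b.d.X has moves —d→ v1
  v1 = c.b.d.(rec X. d.c.b.d.X) has moves —c→ v2
  v2 = b.d.(rec X. d.c.b.d.X) has moves —b→ v3
  v3 = d.(rec X. d.c.b.d.X) has moves —d→ v0
Executing dd from P (initial set {u0}):
  [1] d ⇒ {u1}
  [2] d ⇒ {u2}
  P completes σ.
Executing dd from Q (initial set {v0}):
  [1] d ⇒ {v1}
  [2] d ⇒ ∅  — Q cannot continue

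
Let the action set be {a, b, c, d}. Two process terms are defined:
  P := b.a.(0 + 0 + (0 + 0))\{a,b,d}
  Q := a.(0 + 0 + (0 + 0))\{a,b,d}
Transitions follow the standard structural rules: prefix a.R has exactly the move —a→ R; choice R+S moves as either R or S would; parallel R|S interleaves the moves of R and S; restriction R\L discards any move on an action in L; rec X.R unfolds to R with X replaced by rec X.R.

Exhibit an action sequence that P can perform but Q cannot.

LTS(P): 3 reachable states
  s0 = b.a.(0 + 0 + (0 + 0))\{a,b,d} :: =b=> s1
  s1 = a.(0 + 0 + (0 + 0))\{a,b,d} :: =a=> s2
  s2 = (0 + 0 + (0 + 0))\{a,b,d} :: deadlocked
LTS(Q): 2 reachable states
  t0 = a.(0 + 0 + (0 + 0))\{a,b,d} :: =a=> t1
  t1 = (0 + 0 + (0 + 0))\{a,b,d} :: deadlocked
Trace ⟨b⟩ through P, begin at {s0}:
  after b @ step 1: {s1}
  ✓ P
Trace ⟨b⟩ through Q, begin at {t0}:
  after b @ step 1: no successor for Q

b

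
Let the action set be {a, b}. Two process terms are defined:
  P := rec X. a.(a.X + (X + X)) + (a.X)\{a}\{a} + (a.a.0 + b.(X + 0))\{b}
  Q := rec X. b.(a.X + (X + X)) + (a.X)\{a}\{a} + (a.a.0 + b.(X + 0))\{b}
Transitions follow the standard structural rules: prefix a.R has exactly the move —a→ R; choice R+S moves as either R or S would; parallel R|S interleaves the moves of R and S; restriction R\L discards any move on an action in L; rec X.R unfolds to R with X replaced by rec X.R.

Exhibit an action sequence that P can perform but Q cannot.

aaa

Reachable graph of P (4 states):
  u0 = rec X. a.(a.X + (X + X)) + (a.X)\{a}\{a} + (a.a.0 + b.(X + 0))\{b} → -a-> u1, -a-> u2
  u1 = (a.0)\{b} → -a-> u3
  u2 = a.(rec X. a.(a.X + (X + X)) + (a.X)\{a}\{a} + (a.a.0 + b.(X + 0))\{b}) + ((rec X. a.(a.X + (X + X)) + (a.X)\{a}\{a} + (a.a.0 + b.(X + 0))\{b}) + (rec X. a.(a.X + (X + X)) + (a.X)\{a}\{a} + (a.a.0 + b.(X + 0))\{b})) → -a-> u0, -a-> u1, -a-> u2
  u3 = 0\{b} → ∅
Reachable graph of Q (4 states):
  v0 = rec X. b.(a.X + (X + X)) + (a.X)\{a}\{a} + (a.a.0 + b.(X + 0))\{b} → -a-> v1, -b-> v2
  v1 = (a.0)\{b} → -a-> v3
  v2 = a.(rec X. b.(a.X + (X + X)) + (a.X)\{a}\{a} + (a.a.0 + b.(X + 0))\{b}) + ((rec X. b.(a.X + (X + X)) + (a.X)\{a}\{a} + (a.a.0 + b.(X + 0))\{b}) + (rec X. b.(a.X + (X + X)) + (a.X)\{a}\{a} + (a.a.0 + b.(X + 0))\{b})) → -a-> v0, -a-> v1, -b-> v2
  v3 = 0\{b} → ∅
Run σ = ⟨aaa⟩ on P: start {u0}
  step 1 (a): {u1, u2}
  step 2 (a): {u0, u1, u2, u3}
  step 3 (a): {u0, u1, u2, u3}
  — P admits the full trace.
Run σ = ⟨aaa⟩ on Q: start {v0}
  step 1 (a): {v1}
  step 2 (a): {v3}
  step 3 (a): no successor for Q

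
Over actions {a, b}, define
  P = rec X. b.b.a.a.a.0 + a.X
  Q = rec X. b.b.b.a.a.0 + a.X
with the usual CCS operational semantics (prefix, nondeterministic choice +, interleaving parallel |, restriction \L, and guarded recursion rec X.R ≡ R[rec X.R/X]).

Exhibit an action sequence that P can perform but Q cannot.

bba

LTS(P): 6 reachable states
  m0 = rec X. b.b.a.a.a.0 + a.X has moves =a=> m0, =b=> m1
  m1 = b.a.a.a.0 has moves =b=> m2
  m2 = a.a.a.0 has moves =a=> m3
  m3 = a.a.0 has moves =a=> m4
  m4 = a.0 has moves =a=> m5
  m5 = 0 has moves deadlocked
LTS(Q): 6 reachable states
  n0 = rec X. b.b.b.a.a.0 + a.X has moves =a=> n0, =b=> n1
  n1 = b.b.a.a.0 has moves =b=> n2
  n2 = b.a.a.0 has moves =b=> n3
  n3 = a.a.0 has moves =a=> n4
  n4 = a.0 has moves =a=> n5
  n5 = 0 has moves deadlocked
Run σ = ⟨bba⟩ on P: start {m0}
  step 1 (b): {m1}
  step 2 (b): {m2}
  step 3 (a): {m3}
  P completes σ.
Run σ = ⟨bba⟩ on Q: start {n0}
  step 1 (b): {n1}
  step 2 (b): {n2}
  step 3 (a): ∅  — Q cannot continue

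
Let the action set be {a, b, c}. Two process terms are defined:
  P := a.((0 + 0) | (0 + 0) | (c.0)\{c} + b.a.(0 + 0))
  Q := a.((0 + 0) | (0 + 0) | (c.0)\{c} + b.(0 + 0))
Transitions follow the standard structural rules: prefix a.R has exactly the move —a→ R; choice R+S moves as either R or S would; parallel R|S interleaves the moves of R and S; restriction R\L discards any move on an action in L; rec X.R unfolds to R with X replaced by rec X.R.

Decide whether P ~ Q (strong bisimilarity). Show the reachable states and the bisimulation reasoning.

Reachable graph of P (4 states):
  u0 = a.((0 + 0) | (0 + 0) | (c.0)\{c} + b.a.(0 + 0)) :: --a--▸ u1
  u1 = (0 + 0) | (0 + 0) | (c.0)\{c} + b.a.(0 + 0) :: --b--▸ u2
  u2 = a.(0 + 0) :: --a--▸ u3
  u3 = 0 + 0 :: deadlocked
Reachable graph of Q (3 states):
  v0 = a.((0 + 0) | (0 + 0) | (c.0)\{c} + b.(0 + 0)) :: --a--▸ v1
  v1 = (0 + 0) | (0 + 0) | (c.0)\{c} + b.(0 + 0) :: --b--▸ v2
  v2 = 0 + 0 :: deadlocked
Coarsest stable partition (strong bisimilarity classes):
  B0 = {u0}
  B1 = {u1}
  B2 = {u2}
  B3 = {u3, v2}
  B4 = {v0}
  B5 = {v1}
u0 ∈ B0, v0 ∈ B4 → different blocks

P ≁ Q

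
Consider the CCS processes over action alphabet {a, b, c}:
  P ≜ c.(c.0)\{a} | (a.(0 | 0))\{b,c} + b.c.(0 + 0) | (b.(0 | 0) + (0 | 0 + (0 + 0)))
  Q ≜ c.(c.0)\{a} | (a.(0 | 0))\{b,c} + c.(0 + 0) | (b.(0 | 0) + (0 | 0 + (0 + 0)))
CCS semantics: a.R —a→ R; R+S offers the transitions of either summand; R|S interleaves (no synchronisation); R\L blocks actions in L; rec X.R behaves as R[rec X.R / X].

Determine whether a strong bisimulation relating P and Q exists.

not bisimilar

P's transition system — 11 states:
  u0 = c.(c.0)\{a} | (a.(0 | 0))\{b,c} + b.c.(0 + 0) | (b.(0 | 0) + (0 | 0 + (0 + 0))) ⊢ -a-> u1, -b-> u2, -b-> u3, -c-> u4
  u1 = c.(c.0)\{a} | (0 | 0)\{b,c} ⊢ -c-> u5
  u2 = b.c.(0 + 0) | (0 | 0) ⊢ -b-> u6
  u3 = c.(0 + 0) | (b.(0 | 0) + (0 | 0 + (0 + 0))) ⊢ -b-> u6, -c-> u7
  u4 = (c.0)\{a} | (a.(0 | 0))\{b,c} ⊢ -a-> u5, -c-> u8
  u5 = (c.0)\{a} | (0 | 0)\{b,c} ⊢ -c-> u9
  u6 = c.(0 + 0) | (0 | 0) ⊢ -c-> u10
  u7 = (0 + 0) | (b.(0 | 0) + (0 | 0 + (0 + 0))) ⊢ -b-> u10
  u8 = 0\{a} | (a.(0 | 0))\{b,c} ⊢ -a-> u9
  u9 = 0\{a} | (0 | 0)\{b,c} ⊢ (no moves)
  u10 = (0 + 0) | (0 | 0) ⊢ (no moves)
Q's transition system — 9 states:
  v0 = c.(c.0)\{a} | (a.(0 | 0))\{b,c} + c.(0 + 0) | (b.(0 | 0) + (0 | 0 + (0 + 0))) ⊢ -a-> v1, -b-> v2, -c-> v3, -c-> v4
  v1 = c.(c.0)\{a} | (0 | 0)\{b,c} ⊢ -c-> v5
  v2 = c.(0 + 0) | (0 | 0) ⊢ -c-> v6
  v3 = (0 + 0) | (b.(0 | 0) + (0 | 0 + (0 + 0))) ⊢ -b-> v6
  v4 = (c.0)\{a} | (a.(0 | 0))\{b,c} ⊢ -a-> v5, -c-> v7
  v5 = (c.0)\{a} | (0 | 0)\{b,c} ⊢ -c-> v8
  v6 = (0 + 0) | (0 | 0) ⊢ (no moves)
  v7 = 0\{a} | (a.(0 | 0))\{b,c} ⊢ -a-> v8
  v8 = 0\{a} | (0 | 0)\{b,c} ⊢ (no moves)
Partition-refinement fixed point:
  B0 = {u0}
  B1 = {u3}
  B2 = {u5, u6, v2, v5}
  B3 = {u10, u9, v6, v8}
  B4 = {u7, v3}
  B5 = {u4, v4}
  B6 = {u8, v7}
  B7 = {u2}
  B8 = {u1, v1}
  B9 = {v0}
u0 ∈ B0, v0 ∈ B9 → different blocks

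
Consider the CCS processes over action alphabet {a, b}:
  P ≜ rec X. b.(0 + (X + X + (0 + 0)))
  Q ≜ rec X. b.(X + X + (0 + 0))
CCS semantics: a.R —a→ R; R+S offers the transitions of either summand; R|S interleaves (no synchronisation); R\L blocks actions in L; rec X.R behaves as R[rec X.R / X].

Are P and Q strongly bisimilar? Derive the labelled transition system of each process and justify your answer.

Reachable graph of P (2 states):
  s0 = rec X. b.(0 + (X + X + (0 + 0))) | -b-> s1
  s1 = 0 + ((rec X. b.(0 + (X + X + (0 + 0)))) + (rec X. b.(0 + (X + X + (0 + 0)))) + (0 + 0)) | -b-> s1
Reachable graph of Q (2 states):
  t0 = rec X. b.(X + X + (0 + 0)) | -b-> t1
  t1 = (rec X. b.(X + X + (0 + 0))) + (rec X. b.(X + X + (0 + 0))) + (0 + 0) | -b-> t1
Coarsest stable partition (strong bisimilarity classes):
  B0 = {s0, s1, t0, t1}
s0 ∈ B0, t0 ∈ B0 → same block

P ~ Q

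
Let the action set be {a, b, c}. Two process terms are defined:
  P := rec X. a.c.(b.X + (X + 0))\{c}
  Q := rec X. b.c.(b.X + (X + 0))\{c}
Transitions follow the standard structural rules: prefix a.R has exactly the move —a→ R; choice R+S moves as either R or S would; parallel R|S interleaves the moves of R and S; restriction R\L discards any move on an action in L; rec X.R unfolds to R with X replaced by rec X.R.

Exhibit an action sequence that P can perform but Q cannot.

a

LTS(P): 5 reachable states
  s0 = rec X. a.c.(b.X + (X + 0))\{c} | ··a··> s1
  s1 = c.(b.(rec X. a.c.(b.X + (X + 0))\{c}) + ((rec X. a.c.(b.X + (X + 0))\{c}) + 0))\{c} | ··c··> s2
  s2 = (b.(rec X. a.c.(b.X + (X + 0))\{c}) + ((rec X. a.c.(b.X + (X + 0))\{c}) + 0))\{c} | ··a··> s3, ··b··> s4
  s3 = (c.(b.(rec X. a.c.(b.X + (X + 0))\{c}) + ((rec X. a.c.(b.X + (X + 0))\{c}) + 0))\{c})\{c} | ∅
  s4 = (rec X. a.c.(b.X + (X + 0))\{c})\{c} | ··a··> s3
LTS(Q): 5 reachable states
  t0 = rec X. b.c.(b.X + (X + 0))\{c} | ··b··> t1
  t1 = c.(b.(rec X. b.c.(b.X + (X + 0))\{c}) + ((rec X. b.c.(b.X + (X + 0))\{c}) + 0))\{c} | ··c··> t2
  t2 = (b.(rec X. b.c.(b.X + (X + 0))\{c}) + ((rec X. b.c.(b.X + (X + 0))\{c}) + 0))\{c} | ··b··> t3, ··b··> t4
  t3 = (c.(b.(rec X. b.c.(b.X + (X + 0))\{c}) + ((rec X. b.c.(b.X + (X + 0))\{c}) + 0))\{c})\{c} | ∅
  t4 = (rec X. b.c.(b.X + (X + 0))\{c})\{c} | ··b··> t3
Run σ = ⟨a⟩ on P: start {s0}
  after a @ step 1: {s1}
  — P admits the full trace.
Run σ = ⟨a⟩ on Q: start {t0}
  after a @ step 1: ∅  — Q cannot continue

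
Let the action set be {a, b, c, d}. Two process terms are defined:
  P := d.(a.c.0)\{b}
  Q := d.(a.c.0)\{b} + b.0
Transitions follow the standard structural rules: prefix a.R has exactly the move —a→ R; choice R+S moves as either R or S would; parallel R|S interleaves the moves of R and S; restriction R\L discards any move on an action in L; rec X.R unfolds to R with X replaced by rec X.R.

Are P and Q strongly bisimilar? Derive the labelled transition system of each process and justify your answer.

Reachable graph of P (4 states):
  p0 = d.(a.c.0)\{b} :: -d-> p1
  p1 = (a.c.0)\{b} :: -a-> p2
  p2 = (c.0)\{b} :: -c-> p3
  p3 = 0\{b} :: ·
Reachable graph of Q (5 states):
  q0 = d.(a.c.0)\{b} + b.0 :: -b-> q1, -d-> q2
  q1 = 0 :: ·
  q2 = (a.c.0)\{b} :: -a-> q3
  q3 = (c.0)\{b} :: -c-> q4
  q4 = 0\{b} :: ·
Coarsest stable partition (strong bisimilarity classes):
  B0 = {p0}
  B1 = {p1, q2}
  B2 = {p2, q3}
  B3 = {p3, q1, q4}
  B4 = {q0}
p0 ∈ B0, q0 ∈ B4 → different blocks

P ≁ Q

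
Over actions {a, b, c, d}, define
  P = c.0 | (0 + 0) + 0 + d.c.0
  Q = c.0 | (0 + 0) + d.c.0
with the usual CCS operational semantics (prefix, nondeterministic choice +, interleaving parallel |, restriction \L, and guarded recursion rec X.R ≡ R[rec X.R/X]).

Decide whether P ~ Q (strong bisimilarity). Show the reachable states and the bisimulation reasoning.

bisimilar

P's transition system — 4 states:
  u0 = c.0 | (0 + 0) + 0 + d.c.0 has moves —c→ u1, —d→ u2
  u1 = 0 | (0 + 0) has moves stopped
  u2 = c.0 has moves —c→ u3
  u3 = 0 has moves stopped
Q's transition system — 4 states:
  v0 = c.0 | (0 + 0) + d.c.0 has moves —c→ v1, —d→ v2
  v1 = 0 | (0 + 0) has moves stopped
  v2 = c.0 has moves —c→ v3
  v3 = 0 has moves stopped
Coarsest stable partition (strong bisimilarity classes):
  B0 = {u0, v0}
  B1 = {u2, v2}
  B2 = {u1, u3, v1, v3}
u0 ∈ B0, v0 ∈ B0 → same block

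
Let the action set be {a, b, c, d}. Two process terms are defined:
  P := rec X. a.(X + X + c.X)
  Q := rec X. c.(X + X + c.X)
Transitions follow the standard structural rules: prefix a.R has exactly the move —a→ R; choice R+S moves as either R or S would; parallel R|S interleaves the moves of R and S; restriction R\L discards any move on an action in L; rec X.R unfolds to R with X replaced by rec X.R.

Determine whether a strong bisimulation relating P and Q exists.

P's transition system — 2 states:
  m0 = rec X. a.(X + X + c.X) → -a-> m1
  m1 = (rec X. a.(X + X + c.X)) + (rec X. a.(X + X + c.X)) + c.(rec X. a.(X + X + c.X)) → -a-> m1, -c-> m0
Q's transition system — 2 states:
  n0 = rec X. c.(X + X + c.X) → -c-> n1
  n1 = (rec X. c.(X + X + c.X)) + (rec X. c.(X + X + c.X)) + c.(rec X. c.(X + X + c.X)) → -c-> n0, -c-> n1
Coarsest stable partition (strong bisimilarity classes):
  B0 = {m0}
  B1 = {m1}
  B2 = {n0, n1}
m0 ∈ B0, n0 ∈ B2 → different blocks

NO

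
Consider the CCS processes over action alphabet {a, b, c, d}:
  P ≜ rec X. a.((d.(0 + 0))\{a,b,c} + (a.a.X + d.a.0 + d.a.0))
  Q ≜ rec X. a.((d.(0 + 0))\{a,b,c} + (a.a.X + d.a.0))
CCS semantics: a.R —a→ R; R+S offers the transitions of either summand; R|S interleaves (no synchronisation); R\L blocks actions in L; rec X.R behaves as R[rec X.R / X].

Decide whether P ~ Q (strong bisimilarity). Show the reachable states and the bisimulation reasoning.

P ~ Q

LTS(P): 6 reachable states
  m0 = rec X. a.((d.(0 + 0))\{a,b,c} + (a.a.X + d.a.0 + d.a.0)) ⊢ ··a··> m1
  m1 = (d.(0 + 0))\{a,b,c} + (a.a.(rec X. a.((d.(0 + 0))\{a,b,c} + (a.a.X + d.a.0 + d.a.0))) + d.a.0 + d.a.0) ⊢ ··a··> m2, ··d··> m3, ··d··> m4
  m2 = a.(rec X. a.((d.(0 + 0))\{a,b,c} + (a.a.X + d.a.0 + d.a.0))) ⊢ ··a··> m0
  m3 = (0 + 0)\{a,b,c} ⊢ ·
  m4 = a.0 ⊢ ··a··> m5
  m5 = 0 ⊢ ·
LTS(Q): 6 reachable states
  n0 = rec X. a.((d.(0 + 0))\{a,b,c} + (a.a.X + d.a.0)) ⊢ ··a··> n1
  n1 = (d.(0 + 0))\{a,b,c} + (a.a.(rec X. a.((d.(0 + 0))\{a,b,c} + (a.a.X + d.a.0))) + d.a.0) ⊢ ··a··> n2, ··d··> n3, ··d··> n4
  n2 = a.(rec X. a.((d.(0 + 0))\{a,b,c} + (a.a.X + d.a.0))) ⊢ ··a··> n0
  n3 = (0 + 0)\{a,b,c} ⊢ ·
  n4 = a.0 ⊢ ··a··> n5
  n5 = 0 ⊢ ·
Partition-refinement fixed point:
  B0 = {m0, n0}
  B1 = {m1, n1}
  B2 = {m4, n4}
  B3 = {m3, m5, n3, n5}
  B4 = {m2, n2}
m0 ∈ B0, n0 ∈ B0 → same block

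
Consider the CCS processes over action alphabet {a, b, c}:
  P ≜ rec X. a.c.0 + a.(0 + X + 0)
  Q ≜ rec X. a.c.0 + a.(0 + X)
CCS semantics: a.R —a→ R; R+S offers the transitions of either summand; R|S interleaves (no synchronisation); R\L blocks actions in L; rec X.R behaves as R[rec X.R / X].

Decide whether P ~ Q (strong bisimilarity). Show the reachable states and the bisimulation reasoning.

Reachable graph of P (4 states):
  p0 = rec X. a.c.0 + a.(0 + X + 0) :: =a=> p1, =a=> p2
  p1 = 0 + (rec X. a.c.0 + a.(0 + X + 0)) + 0 :: =a=> p1, =a=> p2
  p2 = c.0 :: =c=> p3
  p3 = 0 :: (no moves)
Reachable graph of Q (4 states):
  q0 = rec X. a.c.0 + a.(0 + X) :: =a=> q1, =a=> q2
  q1 = 0 + (rec X. a.c.0 + a.(0 + X)) :: =a=> q1, =a=> q2
  q2 = c.0 :: =c=> q3
  q3 = 0 :: (no moves)
Coarsest stable partition (strong bisimilarity classes):
  B0 = {p0, p1, q0, q1}
  B1 = {p2, q2}
  B2 = {p3, q3}
p0 ∈ B0, q0 ∈ B0 → same block

YES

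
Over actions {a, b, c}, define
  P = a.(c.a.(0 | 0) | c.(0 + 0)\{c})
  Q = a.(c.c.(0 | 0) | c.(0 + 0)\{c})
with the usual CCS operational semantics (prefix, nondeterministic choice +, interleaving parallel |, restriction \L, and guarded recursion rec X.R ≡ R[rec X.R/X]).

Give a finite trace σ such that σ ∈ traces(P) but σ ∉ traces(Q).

LTS(P): 7 reachable states
  m0 = a.(c.a.(0 | 0) | c.(0 + 0)\{c}) | —a→ m1
  m1 = c.a.(0 | 0) | c.(0 + 0)\{c} | —c→ m2, —c→ m3
  m2 = a.(0 | 0) | c.(0 + 0)\{c} | —a→ m4, —c→ m5
  m3 = c.a.(0 | 0) | (0 + 0)\{c} | —c→ m5
  m4 = 0 | 0 | c.(0 + 0)\{c} | —c→ m6
  m5 = a.(0 | 0) | (0 + 0)\{c} | —a→ m6
  m6 = 0 | 0 | (0 + 0)\{c} | stopped
LTS(Q): 7 reachable states
  n0 = a.(c.c.(0 | 0) | c.(0 + 0)\{c}) | —a→ n1
  n1 = c.c.(0 | 0) | c.(0 + 0)\{c} | —c→ n2, —c→ n3
  n2 = c.(0 | 0) | c.(0 + 0)\{c} | —c→ n4, —c→ n5
  n3 = c.c.(0 | 0) | (0 + 0)\{c} | —c→ n5
  n4 = 0 | 0 | c.(0 + 0)\{c} | —c→ n6
  n5 = c.(0 | 0) | (0 + 0)\{c} | —c→ n6
  n6 = 0 | 0 | (0 + 0)\{c} | stopped
Run σ = ⟨aca⟩ on P: start {m0}
  after a @ step 1: {m1}
  after c @ step 2: {m2, m3}
  after a @ step 3: {m4}
  P completes σ.
Run σ = ⟨aca⟩ on Q: start {n0}
  after a @ step 1: {n1}
  after c @ step 2: {n2, n3}
  after a @ step 3: ∅ (Q stuck)

aca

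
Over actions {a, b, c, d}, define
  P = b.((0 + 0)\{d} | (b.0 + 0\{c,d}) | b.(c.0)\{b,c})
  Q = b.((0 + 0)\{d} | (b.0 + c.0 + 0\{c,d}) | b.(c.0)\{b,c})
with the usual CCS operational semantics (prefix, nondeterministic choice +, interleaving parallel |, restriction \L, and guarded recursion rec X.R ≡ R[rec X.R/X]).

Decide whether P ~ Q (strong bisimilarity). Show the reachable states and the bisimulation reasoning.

P's transition system — 5 states:
  p0 = b.((0 + 0)\{d} | (b.0 + 0\{c,d}) | b.(c.0)\{b,c}) → =b=> p1
  p1 = (0 + 0)\{d} | (b.0 + 0\{c,d}) | b.(c.0)\{b,c} → =b=> p2, =b=> p3
  p2 = (0 + 0)\{d} | (b.0 + 0\{c,d}) | (c.0)\{b,c} → =b=> p4
  p3 = (0 + 0)\{d} | 0 | b.(c.0)\{b,c} → =b=> p4
  p4 = (0 + 0)\{d} | 0 | (c.0)\{b,c} → deadlocked
Q's transition system — 5 states:
  q0 = b.((0 + 0)\{d} | (b.0 + c.0 + 0\{c,d}) | b.(c.0)\{b,c}) → =b=> q1
  q1 = (0 + 0)\{d} | (b.0 + c.0 + 0\{c,d}) | b.(c.0)\{b,c} → =b=> q2, =b=> q3, =c=> q3
  q2 = (0 + 0)\{d} | (b.0 + c.0 + 0\{c,d}) | (c.0)\{b,c} → =b=> q4, =c=> q4
  q3 = (0 + 0)\{d} | 0 | b.(c.0)\{b,c} → =b=> q4
  q4 = (0 + 0)\{d} | 0 | (c.0)\{b,c} → deadlocked
Coarsest stable partition (strong bisimilarity classes):
  B0 = {p0}
  B1 = {p1}
  B2 = {p2, p3, q3}
  B3 = {p4, q4}
  B4 = {q0}
  B5 = {q1}
  B6 = {q2}
p0 ∈ B0, q0 ∈ B4 → different blocks

P ≁ Q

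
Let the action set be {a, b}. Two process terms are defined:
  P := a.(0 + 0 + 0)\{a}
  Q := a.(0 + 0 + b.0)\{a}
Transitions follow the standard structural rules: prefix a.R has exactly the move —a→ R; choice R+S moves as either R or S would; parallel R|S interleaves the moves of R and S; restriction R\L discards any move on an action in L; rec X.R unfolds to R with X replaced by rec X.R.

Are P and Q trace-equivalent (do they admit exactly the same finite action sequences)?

NO — witness ⟨ab⟩

LTS(P): 2 reachable states
  m0 = a.(0 + 0 + 0)\{a} | --a--▸ m1
  m1 = (0 + 0 + 0)\{a} | stopped
LTS(Q): 3 reachable states
  n0 = a.(0 + 0 + b.0)\{a} | --a--▸ n1
  n1 = (0 + 0 + b.0)\{a} | --b--▸ n2
  n2 = 0\{a} | stopped
Run σ = ⟨ab⟩ on Q: start {n0}
  after a @ step 1: {n1}
  after b @ step 2: {n2}
  — Q admits the full trace.
Run σ = ⟨ab⟩ on P: start {m0}
  after a @ step 1: {m1}
  after b @ step 2: ∅  — P cannot continue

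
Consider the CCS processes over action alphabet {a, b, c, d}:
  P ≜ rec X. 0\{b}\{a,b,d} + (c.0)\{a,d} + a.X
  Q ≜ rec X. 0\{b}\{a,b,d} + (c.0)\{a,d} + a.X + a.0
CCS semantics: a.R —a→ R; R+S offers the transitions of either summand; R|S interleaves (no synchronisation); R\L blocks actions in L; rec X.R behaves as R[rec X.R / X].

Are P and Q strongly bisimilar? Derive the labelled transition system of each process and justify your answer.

P ≁ Q

P's transition system — 2 states:
  u0 = rec X. 0\{b}\{a,b,d} + (c.0)\{a,d} + a.X :: =a=> u0, =c=> u1
  u1 = 0\{a,d} :: ∅
Q's transition system — 3 states:
  v0 = rec X. 0\{b}\{a,b,d} + (c.0)\{a,d} + a.X + a.0 :: =a=> v0, =a=> v1, =c=> v2
  v1 = 0 :: ∅
  v2 = 0\{a,d} :: ∅
Coarsest stable partition (strong bisimilarity classes):
  B0 = {u0}
  B1 = {u1, v1, v2}
  B2 = {v0}
u0 ∈ B0, v0 ∈ B2 → different blocks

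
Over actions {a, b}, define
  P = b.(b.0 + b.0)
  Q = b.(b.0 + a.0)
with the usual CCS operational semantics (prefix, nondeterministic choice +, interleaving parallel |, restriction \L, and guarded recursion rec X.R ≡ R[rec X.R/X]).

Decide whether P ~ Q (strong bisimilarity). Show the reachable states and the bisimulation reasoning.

P ≁ Q

P's transition system — 3 states:
  u0 = b.(b.0 + b.0) has moves —b→ u1
  u1 = b.0 + b.0 has moves —b→ u2
  u2 = 0 has moves ∅
Q's transition system — 3 states:
  v0 = b.(b.0 + a.0) has moves —b→ v1
  v1 = b.0 + a.0 has moves —a→ v2, —b→ v2
  v2 = 0 has moves ∅
Bisimilarity quotient blocks:
  B0 = {u0}
  B1 = {u1}
  B2 = {u2, v2}
  B3 = {v0}
  B4 = {v1}
u0 ∈ B0, v0 ∈ B3 → different blocks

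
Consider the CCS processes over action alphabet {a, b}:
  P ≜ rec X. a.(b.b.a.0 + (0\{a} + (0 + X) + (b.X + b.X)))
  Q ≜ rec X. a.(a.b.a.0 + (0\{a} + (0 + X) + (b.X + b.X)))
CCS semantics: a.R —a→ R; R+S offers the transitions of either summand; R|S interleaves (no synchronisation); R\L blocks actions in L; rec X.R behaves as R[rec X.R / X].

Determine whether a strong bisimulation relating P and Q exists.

Reachable graph of P (5 states):
  p0 = rec X. a.(b.b.a.0 + (0\{a} + (0 + X) + (b.X + b.X))) → =a=> p1
  p1 = b.b.a.0 + (0\{a} + (0 + (rec X. a.(b.b.a.0 + (0\{a} + (0 + X) + (b.X + b.X))))) + (b.(rec X. a.(b.b.a.0 + (0\{a} + (0 + X) + (b.X + b.X)))) + b.(rec X. a.(b.b.a.0 + (0\{a} + (0 + X) + (b.X + b.X)))))) → =a=> p1, =b=> p0, =b=> p2
  p2 = b.a.0 → =b=> p3
  p3 = a.0 → =a=> p4
  p4 = 0 → (no moves)
Reachable graph of Q (5 states):
  q0 = rec X. a.(a.b.a.0 + (0\{a} + (0 + X) + (b.X + b.X))) → =a=> q1
  q1 = a.b.a.0 + (0\{a} + (0 + (rec X. a.(a.b.a.0 + (0\{a} + (0 + X) + (b.X + b.X))))) + (b.(rec X. a.(a.b.a.0 + (0\{a} + (0 + X) + (b.X + b.X)))) + b.(rec X. a.(a.b.a.0 + (0\{a} + (0 + X) + (b.X + b.X)))))) → =a=> q1, =a=> q2, =b=> q0
  q2 = b.a.0 → =b=> q3
  q3 = a.0 → =a=> q4
  q4 = 0 → (no moves)
Bisimilarity quotient blocks:
  B0 = {p0}
  B1 = {p1}
  B2 = {p2, q2}
  B3 = {p3, q3}
  B4 = {p4, q4}
  B5 = {q0}
  B6 = {q1}
p0 ∈ B0, q0 ∈ B5 → different blocks

P ≁ Q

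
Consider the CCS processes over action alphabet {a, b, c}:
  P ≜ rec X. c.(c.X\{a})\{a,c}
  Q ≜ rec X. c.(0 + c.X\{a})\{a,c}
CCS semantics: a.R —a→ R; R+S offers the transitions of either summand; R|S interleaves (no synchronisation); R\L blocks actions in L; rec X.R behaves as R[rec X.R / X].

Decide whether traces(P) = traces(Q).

traces(P) = traces(Q)

Reachable graph of P (2 states):
  s0 = rec X. c.(c.X\{a})\{a,c} has moves --c--▸ s1
  s1 = (c.(rec X. c.(c.X\{a})\{a,c})\{a})\{a,c} has moves (no moves)
Reachable graph of Q (2 states):
  t0 = rec X. c.(0 + c.X\{a})\{a,c} has moves --c--▸ t1
  t1 = (0 + c.(rec X. c.(0 + c.X\{a})\{a,c})\{a})\{a,c} has moves (no moves)
Bisimilarity quotient blocks:
  B0 = {s0, t0}
  B1 = {s1, t1}
s0 ∈ B0, t0 ∈ B0 → same block
Bisimilar ⇒ trace-equivalent.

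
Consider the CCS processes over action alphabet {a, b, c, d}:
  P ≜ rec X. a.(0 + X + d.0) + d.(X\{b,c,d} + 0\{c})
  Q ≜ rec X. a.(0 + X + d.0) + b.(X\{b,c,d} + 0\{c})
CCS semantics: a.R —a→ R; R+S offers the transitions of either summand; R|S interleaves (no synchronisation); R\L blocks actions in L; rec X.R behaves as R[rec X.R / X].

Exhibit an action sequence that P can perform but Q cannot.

P's transition system — 5 states:
  s0 = rec X. a.(0 + X + d.0) + d.(X\{b,c,d} + 0\{c}) | =a=> s1, =d=> s2
  s1 = 0 + (rec X. a.(0 + X + d.0) + d.(X\{b,c,d} + 0\{c})) + d.0 | =a=> s1, =d=> s2, =d=> s3
  s2 = (rec X. a.(0 + X + d.0) + d.(X\{b,c,d} + 0\{c}))\{b,c,d} + 0\{c} | =a=> s4
  s3 = 0 | (no moves)
  s4 = (0 + (rec X. a.(0 + X + d.0) + d.(X\{b,c,d} + 0\{c})) + d.0)\{b,c,d} | =a=> s4
Q's transition system — 5 states:
  t0 = rec X. a.(0 + X + d.0) + b.(X\{b,c,d} + 0\{c}) | =a=> t1, =b=> t2
  t1 = 0 + (rec X. a.(0 + X + d.0) + b.(X\{b,c,d} + 0\{c})) + d.0 | =a=> t1, =b=> t2, =d=> t3
  t2 = (rec X. a.(0 + X + d.0) + b.(X\{b,c,d} + 0\{c}))\{b,c,d} + 0\{c} | =a=> t4
  t3 = 0 | (no moves)
  t4 = (0 + (rec X. a.(0 + X + d.0) + b.(X\{b,c,d} + 0\{c})) + d.0)\{b,c,d} | =a=> t4
Trace ⟨d⟩ through P, begin at {s0}:
  step 1 (d): {s2}
  ✓ P
Trace ⟨d⟩ through Q, begin at {t0}:
  step 1 (d): ∅ (Q stuck)

d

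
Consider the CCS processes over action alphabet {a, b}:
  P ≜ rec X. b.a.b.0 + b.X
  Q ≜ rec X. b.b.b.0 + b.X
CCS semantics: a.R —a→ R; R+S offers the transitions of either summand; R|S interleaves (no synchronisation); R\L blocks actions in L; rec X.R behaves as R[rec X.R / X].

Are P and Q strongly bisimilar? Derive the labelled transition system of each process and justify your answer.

P's transition system — 4 states:
  p0 = rec X. b.a.b.0 + b.X → —b→ p0, —b→ p1
  p1 = a.b.0 → —a→ p2
  p2 = b.0 → —b→ p3
  p3 = 0 → ·
Q's transition system — 4 states:
  q0 = rec X. b.b.b.0 + b.X → —b→ q0, —b→ q1
  q1 = b.b.0 → —b→ q2
  q2 = b.0 → —b→ q3
  q3 = 0 → ·
Bisimilarity quotient blocks:
  B0 = {p0}
  B1 = {p1}
  B2 = {p2, q2}
  B3 = {p3, q3}
  B4 = {q0}
  B5 = {q1}
p0 ∈ B0, q0 ∈ B4 → different blocks

NO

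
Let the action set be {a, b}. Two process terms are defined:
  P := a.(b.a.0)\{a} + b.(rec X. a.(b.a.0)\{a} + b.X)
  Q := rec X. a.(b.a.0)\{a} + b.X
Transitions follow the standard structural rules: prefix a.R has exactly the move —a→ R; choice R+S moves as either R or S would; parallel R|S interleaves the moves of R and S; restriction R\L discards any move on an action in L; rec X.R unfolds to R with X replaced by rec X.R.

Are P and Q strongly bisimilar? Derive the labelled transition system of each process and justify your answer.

Reachable graph of P (4 states):
  s0 = a.(b.a.0)\{a} + b.(rec X. a.(b.a.0)\{a} + b.X) | —a→ s1, —b→ s2
  s1 = (b.a.0)\{a} | —b→ s3
  s2 = rec X. a.(b.a.0)\{a} + b.X | —a→ s1, —b→ s2
  s3 = (a.0)\{a} | deadlocked
Reachable graph of Q (3 states):
  t0 = rec X. a.(b.a.0)\{a} + b.X | —a→ t1, —b→ t0
  t1 = (b.a.0)\{a} | —b→ t2
  t2 = (a.0)\{a} | deadlocked
Partition-refinement fixed point:
  B0 = {s0, s2, t0}
  B1 = {s1, t1}
  B2 = {s3, t2}
s0 ∈ B0, t0 ∈ B0 → same block

bisimilar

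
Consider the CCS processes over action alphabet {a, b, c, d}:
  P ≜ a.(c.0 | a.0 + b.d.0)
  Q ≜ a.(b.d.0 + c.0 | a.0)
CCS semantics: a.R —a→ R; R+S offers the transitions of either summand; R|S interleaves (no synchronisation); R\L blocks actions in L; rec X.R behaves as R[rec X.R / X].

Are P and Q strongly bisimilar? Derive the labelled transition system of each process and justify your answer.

P ~ Q

Reachable graph of P (7 states):
  p0 = a.(c.0 | a.0 + b.d.0) has moves --a--▸ p1
  p1 = c.0 | a.0 + b.d.0 has moves --a--▸ p2, --b--▸ p3, --c--▸ p4
  p2 = c.0 | 0 has moves --c--▸ p5
  p3 = d.0 has moves --d--▸ p6
  p4 = 0 | a.0 has moves --a--▸ p5
  p5 = 0 | 0 has moves stopped
  p6 = 0 has moves stopped
Reachable graph of Q (7 states):
  q0 = a.(b.d.0 + c.0 | a.0) has moves --a--▸ q1
  q1 = b.d.0 + c.0 | a.0 has moves --a--▸ q2, --b--▸ q3, --c--▸ q4
  q2 = c.0 | 0 has moves --c--▸ q5
  q3 = d.0 has moves --d--▸ q6
  q4 = 0 | a.0 has moves --a--▸ q5
  q5 = 0 | 0 has moves stopped
  q6 = 0 has moves stopped
Coarsest stable partition (strong bisimilarity classes):
  B0 = {p0, q0}
  B1 = {p1, q1}
  B2 = {p2, q2}
  B3 = {p5, p6, q5, q6}
  B4 = {p4, q4}
  B5 = {p3, q3}
p0 ∈ B0, q0 ∈ B0 → same block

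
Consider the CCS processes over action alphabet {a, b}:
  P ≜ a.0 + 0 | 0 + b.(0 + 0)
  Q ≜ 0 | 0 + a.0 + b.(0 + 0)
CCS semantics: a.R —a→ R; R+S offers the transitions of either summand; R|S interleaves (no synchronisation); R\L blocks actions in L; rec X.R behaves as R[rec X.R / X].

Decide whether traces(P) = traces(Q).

Reachable graph of P (3 states):
  m0 = a.0 + 0 | 0 + b.(0 + 0) :: -a-> m1, -b-> m2
  m1 = 0 :: stopped
  m2 = 0 + 0 :: stopped
Reachable graph of Q (3 states):
  n0 = 0 | 0 + a.0 + b.(0 + 0) :: -a-> n1, -b-> n2
  n1 = 0 :: stopped
  n2 = 0 + 0 :: stopped
Coarsest stable partition (strong bisimilarity classes):
  B0 = {m0, n0}
  B1 = {m1, m2, n1, n2}
m0 ∈ B0, n0 ∈ B0 → same block
Bisimilar ⇒ trace-equivalent.

traces(P) = traces(Q)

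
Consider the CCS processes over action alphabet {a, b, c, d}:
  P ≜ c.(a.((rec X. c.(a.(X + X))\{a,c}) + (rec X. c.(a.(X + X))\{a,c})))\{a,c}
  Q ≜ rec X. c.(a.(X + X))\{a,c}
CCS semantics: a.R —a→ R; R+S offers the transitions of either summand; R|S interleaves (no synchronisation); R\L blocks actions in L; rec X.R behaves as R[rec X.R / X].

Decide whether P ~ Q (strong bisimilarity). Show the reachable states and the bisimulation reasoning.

bisimilar

Reachable graph of P (2 states):
  u0 = c.(a.((rec X. c.(a.(X + X))\{a,c}) + (rec X. c.(a.(X + X))\{a,c})))\{a,c} :: =c=> u1
  u1 = (a.((rec X. c.(a.(X + X))\{a,c}) + (rec X. c.(a.(X + X))\{a,c})))\{a,c} :: deadlocked
Reachable graph of Q (2 states):
  v0 = rec X. c.(a.(X + X))\{a,c} :: =c=> v1
  v1 = (a.((rec X. c.(a.(X + X))\{a,c}) + (rec X. c.(a.(X + X))\{a,c})))\{a,c} :: deadlocked
Bisimilarity quotient blocks:
  B0 = {u0, v0}
  B1 = {u1, v1}
u0 ∈ B0, v0 ∈ B0 → same block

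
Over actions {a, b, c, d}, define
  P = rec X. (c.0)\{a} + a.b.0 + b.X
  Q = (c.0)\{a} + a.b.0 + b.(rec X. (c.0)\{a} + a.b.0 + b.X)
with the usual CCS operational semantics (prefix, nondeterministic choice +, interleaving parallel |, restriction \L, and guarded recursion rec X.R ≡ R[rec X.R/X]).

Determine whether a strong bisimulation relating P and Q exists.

P ~ Q

P's transition system — 4 states:
  u0 = rec X. (c.0)\{a} + a.b.0 + b.X → —a→ u1, —b→ u0, —c→ u2
  u1 = b.0 → —b→ u3
  u2 = 0\{a} → ∅
  u3 = 0 → ∅
Q's transition system — 5 states:
  v0 = (c.0)\{a} + a.b.0 + b.(rec X. (c.0)\{a} + a.b.0 + b.X) → —a→ v1, —b→ v2, —c→ v3
  v1 = b.0 → —b→ v4
  v2 = rec X. (c.0)\{a} + a.b.0 + b.X → —a→ v1, —b→ v2, —c→ v3
  v3 = 0\{a} → ∅
  v4 = 0 → ∅
Bisimilarity quotient blocks:
  B0 = {u0, v0, v2}
  B1 = {u2, u3, v3, v4}
  B2 = {u1, v1}
u0 ∈ B0, v0 ∈ B0 → same block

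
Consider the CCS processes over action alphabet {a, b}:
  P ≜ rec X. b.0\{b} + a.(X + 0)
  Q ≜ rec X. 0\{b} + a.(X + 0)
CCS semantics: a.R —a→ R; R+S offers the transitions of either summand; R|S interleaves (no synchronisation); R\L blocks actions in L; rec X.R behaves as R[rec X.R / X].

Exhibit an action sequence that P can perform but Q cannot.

LTS(P): 3 reachable states
  m0 = rec X. b.0\{b} + a.(X + 0) :: ··a··> m1, ··b··> m2
  m1 = (rec X. b.0\{b} + a.(X + 0)) + 0 :: ··a··> m1, ··b··> m2
  m2 = 0\{b} :: stopped
LTS(Q): 2 reachable states
  n0 = rec X. 0\{b} + a.(X + 0) :: ··a··> n1
  n1 = (rec X. 0\{b} + a.(X + 0)) + 0 :: ··a··> n1
Run σ = ⟨b⟩ on P: start {m0}
  step 1 (b): {m2}
  — P admits the full trace.
Run σ = ⟨b⟩ on Q: start {n0}
  step 1 (b): ∅ (Q stuck)

b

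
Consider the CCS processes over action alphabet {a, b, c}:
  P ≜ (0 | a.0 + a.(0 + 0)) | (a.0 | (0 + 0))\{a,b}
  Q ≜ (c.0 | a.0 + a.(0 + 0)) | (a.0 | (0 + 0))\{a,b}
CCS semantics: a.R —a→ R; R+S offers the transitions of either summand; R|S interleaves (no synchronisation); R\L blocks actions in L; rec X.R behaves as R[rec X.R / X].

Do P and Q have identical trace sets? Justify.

trace-distinct — witness ⟨c⟩

Reachable graph of P (3 states):
  m0 = (0 | a.0 + a.(0 + 0)) | (a.0 | (0 + 0))\{a,b} has moves ··a··> m1, ··a··> m2
  m1 = (0 + 0) | (a.0 | (0 + 0))\{a,b} has moves ∅
  m2 = 0 | 0 | (a.0 | (0 + 0))\{a,b} has moves ∅
Reachable graph of Q (5 states):
  n0 = (c.0 | a.0 + a.(0 + 0)) | (a.0 | (0 + 0))\{a,b} has moves ··a··> n1, ··a··> n2, ··c··> n3
  n1 = (0 + 0) | (a.0 | (0 + 0))\{a,b} has moves ∅
  n2 = c.0 | 0 | (a.0 | (0 + 0))\{a,b} has moves ··c··> n4
  n3 = 0 | a.0 | (a.0 | (0 + 0))\{a,b} has moves ··a··> n4
  n4 = 0 | 0 | (a.0 | (0 + 0))\{a,b} has moves ∅
Run σ = ⟨c⟩ on Q: start {n0}
  [1] c ⇒ {n3}
  — Q admits the full trace.
Run σ = ⟨c⟩ on P: start {m0}
  [1] c ⇒ ∅  — P cannot continue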